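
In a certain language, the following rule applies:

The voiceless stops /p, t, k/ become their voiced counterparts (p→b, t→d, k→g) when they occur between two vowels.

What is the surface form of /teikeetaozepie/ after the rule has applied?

teigeedaozebie

Scanning /teikeetaozepie/: /t/ at position 1 is not in the conditioning environment; /k/ is a voiceless stop between vowels /i/ and /e/, so it voices to [g]; /t/ is a voiceless stop between vowels /e/ and /a/, so it voices to [d]; /p/ is a voiceless stop between vowels /e/ and /i/, so it voices to [b].
Result: [teigeedaozebie].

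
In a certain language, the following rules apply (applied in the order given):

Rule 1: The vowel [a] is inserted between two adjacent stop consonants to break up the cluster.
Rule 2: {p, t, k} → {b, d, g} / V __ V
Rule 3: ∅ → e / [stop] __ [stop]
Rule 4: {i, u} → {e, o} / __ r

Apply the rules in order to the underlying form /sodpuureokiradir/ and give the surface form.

Rule 1 (stop-cluster a-epenthesis): /d/ and /p/ form a stop–stop cluster, so [a] is inserted between them. /sodpuureokiradir/ → sodapuureokiradir.
Rule 2 (intervocalic voicing): /p/ is a voiceless stop between vowels /a/ and /u/, so it voices to [b]. /k/ is a voiceless stop between vowels /o/ and /i/, so it voices to [g]. /sodapuureokiradir/ → sodabuureogiradir.
Rule 3 (stop-cluster e-epenthesis): no segment meets the environment; /sodabuureogiradir/ is unchanged.
Rule 4 (pre-rhotic lowering): /u/ is a high vowel immediately before /r/, so it lowers to [o]. /i/ is a high vowel immediately before /r/, so it lowers to [e]. /i/ is a high vowel immediately before /r/, so it lowers to [e]. /sodabuureogiradir/ → sodabuoreogerader.

sodabuoreogerader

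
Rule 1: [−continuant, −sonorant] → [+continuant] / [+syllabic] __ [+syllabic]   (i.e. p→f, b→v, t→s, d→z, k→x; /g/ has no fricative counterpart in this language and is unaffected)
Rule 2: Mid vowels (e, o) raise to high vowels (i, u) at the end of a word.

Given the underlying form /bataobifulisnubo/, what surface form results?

Rule 1 (intervocalic spirantization): /t/ is a stop between vowels /a/ and /a/, so it spirantizes to the fricative [s]. /b/ is a stop between vowels /o/ and /i/, so it spirantizes to the fricative [v]. /b/ is a stop between vowels /u/ and /o/, so it spirantizes to the fricative [v]. /bataobifulisnubo/ → basaovifulisnuvo.
Rule 2 (final vowel raising): /o/ is a mid vowel in word-final position, so it raises to [u]. /basaovifulisnuvo/ → basaovifulisnuvu.

basaovifulisnuvu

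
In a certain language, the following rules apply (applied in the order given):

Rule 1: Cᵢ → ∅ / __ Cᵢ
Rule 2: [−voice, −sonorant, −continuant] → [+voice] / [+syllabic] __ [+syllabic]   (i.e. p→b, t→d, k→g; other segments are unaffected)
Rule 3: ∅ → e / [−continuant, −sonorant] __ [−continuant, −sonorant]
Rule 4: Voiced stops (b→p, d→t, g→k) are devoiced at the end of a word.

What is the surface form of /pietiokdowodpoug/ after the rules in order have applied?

Rule 1 (degemination): no segment meets the environment; /pietiokdowodpoug/ is unchanged.
Rule 2 (intervocalic voicing): /t/ is a voiceless stop between vowels /e/ and /i/, so it voices to [d]. /pietiokdowodpoug/ → piediokdowodpoug.
Rule 3 (stop-cluster e-epenthesis): /k/ and /d/ form a stop–stop cluster, so [e] is inserted between them. /d/ and /p/ form a stop–stop cluster, so [e] is inserted between them. /piediokdowodpoug/ → piediokedowodepoug.
Rule 4 (final devoicing): /g/ is a voiced stop in word-final position, so it devoices to [k]. /piediokedowodepoug/ → piediokedowodepouk.

piediokedowodepouk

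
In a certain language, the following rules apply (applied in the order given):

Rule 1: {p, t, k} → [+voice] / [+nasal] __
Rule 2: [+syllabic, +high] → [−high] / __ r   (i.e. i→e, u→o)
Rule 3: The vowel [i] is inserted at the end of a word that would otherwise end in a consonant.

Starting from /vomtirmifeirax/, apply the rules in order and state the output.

Rule 1 (post-nasal voicing): /t/ is a voiceless stop immediately after the nasal /m/, so it voices to [d]. /vomtirmifeirax/ → vomdirmifeirax.
Rule 2 (pre-rhotic lowering): /i/ is a high vowel immediately before /r/, so it lowers to [e]. /i/ is a high vowel immediately before /r/, so it lowers to [e]. /vomdirmifeirax/ → vomdermifeerax.
Rule 3 (final i-epenthesis): the form ends in the consonant /x/, so [i] is inserted word-finally. /vomdermifeerax/ → vomdermifeeraxi.

vomdermifeeraxi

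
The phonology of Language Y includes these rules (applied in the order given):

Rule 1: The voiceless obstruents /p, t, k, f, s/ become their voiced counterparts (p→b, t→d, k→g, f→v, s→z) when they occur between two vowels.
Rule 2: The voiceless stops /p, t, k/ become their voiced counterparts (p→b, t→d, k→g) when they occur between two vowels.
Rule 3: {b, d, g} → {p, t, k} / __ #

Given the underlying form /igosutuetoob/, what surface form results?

igozuduedoop

Rule 1 (intervocalic voicing): /s/ is a voiceless obstruent between vowels /o/ and /u/, so it voices to [z]. /t/ is a voiceless obstruent between vowels /u/ and /u/, so it voices to [d]. /t/ is a voiceless obstruent between vowels /e/ and /o/, so it voices to [d]. /igosutuetoob/ → igozuduedoob.
Rule 2 (intervocalic voicing): no segment meets the environment; /igozuduedoob/ is unchanged.
Rule 3 (final devoicing): /b/ is a voiced stop in word-final position, so it devoices to [p]. /igozuduedoob/ → igozuduedoop.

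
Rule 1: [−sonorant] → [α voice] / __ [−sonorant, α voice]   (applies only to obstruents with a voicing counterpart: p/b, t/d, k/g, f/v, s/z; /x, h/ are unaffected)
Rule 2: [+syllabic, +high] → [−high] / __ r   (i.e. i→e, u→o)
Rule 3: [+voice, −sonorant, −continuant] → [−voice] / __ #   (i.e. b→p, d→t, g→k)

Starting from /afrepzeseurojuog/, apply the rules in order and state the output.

afrebzeseorojuok

Rule 1 (regressive voicing assimilation): /p/ precedes the voiced obstruent /z/, so it voices to [b] by assimilation. /afrepzeseurojuog/ → afrebzeseurojuog.
Rule 2 (pre-rhotic lowering): /u/ is a high vowel immediately before /r/, so it lowers to [o]. /afrebzeseurojuog/ → afrebzeseorojuog.
Rule 3 (final devoicing): /g/ is a voiced stop in word-final position, so it devoices to [k]. /afrebzeseorojuog/ → afrebzeseorojuok.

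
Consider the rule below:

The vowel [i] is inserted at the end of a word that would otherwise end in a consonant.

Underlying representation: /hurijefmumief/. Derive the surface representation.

the form ends in the consonant /f/, so [i] is inserted word-finally.
Surface form: [hurijefmumiefi].

hurijefmumiefi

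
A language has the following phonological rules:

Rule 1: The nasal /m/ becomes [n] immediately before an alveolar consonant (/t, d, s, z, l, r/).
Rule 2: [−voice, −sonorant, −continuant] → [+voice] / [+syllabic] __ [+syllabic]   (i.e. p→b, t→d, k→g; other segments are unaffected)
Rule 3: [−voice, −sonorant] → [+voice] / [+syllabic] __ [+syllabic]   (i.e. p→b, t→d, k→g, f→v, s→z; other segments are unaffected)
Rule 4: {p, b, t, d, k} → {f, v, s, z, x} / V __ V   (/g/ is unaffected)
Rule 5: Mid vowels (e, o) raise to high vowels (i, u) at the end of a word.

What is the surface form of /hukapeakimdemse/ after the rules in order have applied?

hugaveagindensi

Rule 1 (nasal place assimilation): /m/ precedes the alveolar consonant /d/, so it assimilates in place to [n]. /m/ precedes the alveolar consonant /s/, so it assimilates in place to [n]. /hukapeakimdemse/ → hukapeakindense.
Rule 2 (intervocalic voicing): /k/ is a voiceless stop between vowels /u/ and /a/, so it voices to [g]. /p/ is a voiceless stop between vowels /a/ and /e/, so it voices to [b]. /k/ is a voiceless stop between vowels /a/ and /i/, so it voices to [g]. /hukapeakindense/ → hugabeagindense.
Rule 3 (intervocalic voicing): no segment meets the environment; /hugabeagindense/ is unchanged.
Rule 4 (intervocalic spirantization): /b/ is a stop between vowels /a/ and /e/, so it spirantizes to the fricative [v]. /hugabeagindense/ → hugaveagindense.
Rule 5 (final vowel raising): /e/ is a mid vowel in word-final position, so it raises to [i]. /hugaveagindense/ → hugaveagindensi.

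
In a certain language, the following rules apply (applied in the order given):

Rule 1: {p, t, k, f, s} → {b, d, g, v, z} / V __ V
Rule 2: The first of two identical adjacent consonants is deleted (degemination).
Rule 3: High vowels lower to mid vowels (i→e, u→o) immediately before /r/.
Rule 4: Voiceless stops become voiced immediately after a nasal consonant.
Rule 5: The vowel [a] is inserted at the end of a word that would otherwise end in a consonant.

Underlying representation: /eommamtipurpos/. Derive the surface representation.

Rule 1 (intervocalic voicing): /p/ is a voiceless obstruent between vowels /i/ and /u/, so it voices to [b]. /eommamtipurpos/ → eommamtiburpos.
Rule 2 (degemination): /mm/ is a geminate; the first /m/ deletes. /eommamtiburpos/ → eomamtiburpos.
Rule 3 (pre-rhotic lowering): /u/ is a high vowel immediately before /r/, so it lowers to [o]. /eomamtiburpos/ → eomamtiborpos.
Rule 4 (post-nasal voicing): /t/ is a voiceless stop immediately after the nasal /m/, so it voices to [d]. /eomamtiborpos/ → eomamdiborpos.
Rule 5 (final a-epenthesis): the form ends in the consonant /s/, so [a] is inserted word-finally. /eomamdiborpos/ → eomamdiborposa.

eomamdiborposa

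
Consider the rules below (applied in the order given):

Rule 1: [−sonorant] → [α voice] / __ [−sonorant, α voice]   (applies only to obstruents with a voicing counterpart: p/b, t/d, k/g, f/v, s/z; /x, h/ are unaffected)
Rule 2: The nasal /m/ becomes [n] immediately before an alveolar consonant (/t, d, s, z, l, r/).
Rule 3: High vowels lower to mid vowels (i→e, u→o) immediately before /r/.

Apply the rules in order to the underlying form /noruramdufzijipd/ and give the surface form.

Rule 1 (regressive voicing assimilation): /f/ precedes the voiced obstruent /z/, so it voices to [v] by assimilation. /p/ precedes the voiced obstruent /d/, so it voices to [b] by assimilation. /noruramdufzijipd/ → noruramduvzijibd.
Rule 2 (nasal place assimilation): /m/ precedes the alveolar consonant /d/, so it assimilates in place to [n]. /noruramduvzijibd/ → noruranduvzijibd.
Rule 3 (pre-rhotic lowering): /u/ is a high vowel immediately before /r/, so it lowers to [o]. /noruranduvzijibd/ → nororanduvzijibd.

nororanduvzijibd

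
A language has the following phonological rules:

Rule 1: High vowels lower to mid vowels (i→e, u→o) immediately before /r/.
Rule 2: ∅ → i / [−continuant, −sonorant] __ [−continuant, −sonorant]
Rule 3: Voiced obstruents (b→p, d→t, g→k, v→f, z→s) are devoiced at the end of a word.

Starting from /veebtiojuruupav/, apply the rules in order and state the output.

veebitiojoruupaf

Rule 1 (pre-rhotic lowering): /u/ is a high vowel immediately before /r/, so it lowers to [o]. /veebtiojuruupav/ → veebtiojoruupav.
Rule 2 (stop-cluster i-epenthesis): /b/ and /t/ form a stop–stop cluster, so [i] is inserted between them. /veebtiojoruupav/ → veebitiojoruupav.
Rule 3 (final devoicing): /v/ is a voiced obstruent in word-final position, so it devoices to [f]. /veebitiojoruupav/ → veebitiojoruupaf.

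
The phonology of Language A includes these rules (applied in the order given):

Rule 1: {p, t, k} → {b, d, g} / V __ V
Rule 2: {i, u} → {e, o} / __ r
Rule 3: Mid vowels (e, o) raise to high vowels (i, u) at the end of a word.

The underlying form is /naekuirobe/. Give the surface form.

Rule 1 (intervocalic voicing): /k/ is a voiceless stop between vowels /e/ and /u/, so it voices to [g]. /naekuirobe/ → naeguirobe.
Rule 2 (pre-rhotic lowering): /i/ is a high vowel immediately before /r/, so it lowers to [e]. /naeguirobe/ → naeguerobe.
Rule 3 (final vowel raising): /e/ is a mid vowel in word-final position, so it raises to [i]. /naeguerobe/ → naeguerobi.

naeguerobi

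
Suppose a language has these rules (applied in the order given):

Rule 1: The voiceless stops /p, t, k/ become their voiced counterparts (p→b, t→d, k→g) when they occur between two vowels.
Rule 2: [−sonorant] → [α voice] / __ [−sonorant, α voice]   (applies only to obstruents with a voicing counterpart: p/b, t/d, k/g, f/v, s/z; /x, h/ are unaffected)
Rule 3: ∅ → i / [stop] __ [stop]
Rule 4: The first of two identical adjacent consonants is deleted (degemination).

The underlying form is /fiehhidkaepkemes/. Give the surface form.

Rule 1 (intervocalic voicing): no segment meets the environment; /fiehhidkaepkemes/ is unchanged.
Rule 2 (regressive voicing assimilation): /d/ precedes the voiceless obstruent /k/, so it devoices to [t] by assimilation. /fiehhidkaepkemes/ → fiehhitkaepkemes.
Rule 3 (stop-cluster i-epenthesis): /t/ and /k/ form a stop–stop cluster, so [i] is inserted between them. /p/ and /k/ form a stop–stop cluster, so [i] is inserted between them. /fiehhitkaepkemes/ → fiehhitikaepikemes.
Rule 4 (degemination): /hh/ is a geminate; the first /h/ deletes. /fiehhitikaepikemes/ → fiehitikaepikemes.

fiehitikaepikemes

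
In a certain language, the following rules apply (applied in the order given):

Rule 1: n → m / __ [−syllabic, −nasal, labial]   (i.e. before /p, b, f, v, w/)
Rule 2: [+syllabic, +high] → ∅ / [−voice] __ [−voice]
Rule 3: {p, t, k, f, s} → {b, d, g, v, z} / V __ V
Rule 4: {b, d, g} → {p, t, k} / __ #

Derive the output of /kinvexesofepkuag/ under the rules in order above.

Rule 1 (nasal place assimilation): /n/ precedes the labial consonant /v/, so it assimilates in place to [m]. /kinvexesofepkuag/ → kimvexesofepkuag.
Rule 2 (high vowel syncope): no segment meets the environment; /kimvexesofepkuag/ is unchanged.
Rule 3 (intervocalic voicing): /s/ is a voiceless obstruent between vowels /e/ and /o/, so it voices to [z]. /f/ is a voiceless obstruent between vowels /o/ and /e/, so it voices to [v]. /kimvexesofepkuag/ → kimvexezovepkuag.
Rule 4 (final devoicing): /g/ is a voiced stop in word-final position, so it devoices to [k]. /kimvexezovepkuag/ → kimvexezovepkuak.

kimvexezovepkuak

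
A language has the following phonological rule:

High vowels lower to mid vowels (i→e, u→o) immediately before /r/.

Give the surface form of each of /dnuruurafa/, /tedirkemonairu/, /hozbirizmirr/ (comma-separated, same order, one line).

/dnuruurafa/: /u/ is a high vowel immediately before /r/, so it lowers to [o]. /u/ is a high vowel immediately before /r/, so it lowers to [o]. → [dnoruorafa].
/tedirkemonairu/: /i/ is a high vowel immediately before /r/, so it lowers to [e]. /i/ is a high vowel immediately before /r/, so it lowers to [e]. → [tederkemonaeru].
/hozbirizmirr/: /i/ is a high vowel immediately before /r/, so it lowers to [e]. /i/ is a high vowel immediately before /r/, so it lowers to [e]. → [hozberizmerr].

dnoruorafa, tederkemonaeru, hozberizmerr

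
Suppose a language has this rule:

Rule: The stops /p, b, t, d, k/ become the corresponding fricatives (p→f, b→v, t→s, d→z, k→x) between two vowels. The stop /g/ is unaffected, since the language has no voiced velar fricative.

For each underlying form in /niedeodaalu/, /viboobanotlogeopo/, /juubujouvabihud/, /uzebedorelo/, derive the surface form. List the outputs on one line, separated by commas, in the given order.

niezeozaalu, vivoovanotlogeofo, juuvujouvavihud, uzevezorelo

/niedeodaalu/: /d/ is a stop between vowels /e/ and /e/, so it spirantizes to the fricative [z]. /d/ is a stop between vowels /o/ and /a/, so it spirantizes to the fricative [z]. → [niezeozaalu].
/viboobanotlogeopo/: /b/ is a stop between vowels /i/ and /o/, so it spirantizes to the fricative [v]. /b/ is a stop between vowels /o/ and /a/, so it spirantizes to the fricative [v]. /p/ is a stop between vowels /o/ and /o/, so it spirantizes to the fricative [f]. → [vivoovanotlogeofo].
/juubujouvabihud/: /b/ is a stop between vowels /u/ and /u/, so it spirantizes to the fricative [v]. /b/ is a stop between vowels /a/ and /i/, so it spirantizes to the fricative [v]. → [juuvujouvavihud].
/uzebedorelo/: /b/ is a stop between vowels /e/ and /e/, so it spirantizes to the fricative [v]. /d/ is a stop between vowels /e/ and /o/, so it spirantizes to the fricative [z]. → [uzevezorelo].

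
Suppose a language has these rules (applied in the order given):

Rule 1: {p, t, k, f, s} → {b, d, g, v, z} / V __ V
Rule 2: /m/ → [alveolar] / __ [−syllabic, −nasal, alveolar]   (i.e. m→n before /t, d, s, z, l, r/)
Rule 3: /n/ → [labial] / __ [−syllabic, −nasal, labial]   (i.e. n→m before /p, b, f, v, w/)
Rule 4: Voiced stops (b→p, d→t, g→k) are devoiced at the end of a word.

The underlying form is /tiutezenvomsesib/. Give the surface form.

tiudezemvonsezip

Rule 1 (intervocalic voicing): /t/ is a voiceless obstruent between vowels /u/ and /e/, so it voices to [d]. /s/ is a voiceless obstruent between vowels /e/ and /i/, so it voices to [z]. /tiutezenvomsesib/ → tiudezenvomsezib.
Rule 2 (nasal place assimilation): /m/ precedes the alveolar consonant /s/, so it assimilates in place to [n]. /tiudezenvomsezib/ → tiudezenvonsezib.
Rule 3 (nasal place assimilation): /n/ precedes the labial consonant /v/, so it assimilates in place to [m]. /tiudezenvonsezib/ → tiudezemvonsezib.
Rule 4 (final devoicing): /b/ is a voiced stop in word-final position, so it devoices to [p]. /tiudezemvonsezib/ → tiudezemvonsezip.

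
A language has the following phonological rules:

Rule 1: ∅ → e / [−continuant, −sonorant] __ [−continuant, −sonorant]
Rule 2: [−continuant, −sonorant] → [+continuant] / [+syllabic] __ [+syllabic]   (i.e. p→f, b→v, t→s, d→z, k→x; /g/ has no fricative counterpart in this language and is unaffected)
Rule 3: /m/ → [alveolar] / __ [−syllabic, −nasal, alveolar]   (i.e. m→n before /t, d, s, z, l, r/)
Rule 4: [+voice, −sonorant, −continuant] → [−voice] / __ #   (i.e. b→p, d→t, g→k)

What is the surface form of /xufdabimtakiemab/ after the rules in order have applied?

Rule 1 (stop-cluster e-epenthesis): no segment meets the environment; /xufdabimtakiemab/ is unchanged.
Rule 2 (intervocalic spirantization): /b/ is a stop between vowels /a/ and /i/, so it spirantizes to the fricative [v]. /k/ is a stop between vowels /a/ and /i/, so it spirantizes to the fricative [x]. /xufdabimtakiemab/ → xufdavimtaxiemab.
Rule 3 (nasal place assimilation): /m/ precedes the alveolar consonant /t/, so it assimilates in place to [n]. /xufdavimtaxiemab/ → xufdavintaxiemab.
Rule 4 (final devoicing): /b/ is a voiced stop in word-final position, so it devoices to [p]. /xufdavintaxiemab/ → xufdavintaxiemap.

xufdavintaxiemap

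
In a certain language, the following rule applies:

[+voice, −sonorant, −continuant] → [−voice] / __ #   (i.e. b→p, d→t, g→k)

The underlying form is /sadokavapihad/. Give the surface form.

Scanning /sadokavapihad/: /d/ at position 3 is not in the conditioning environment; /d/ is a voiced stop in word-final position, so it devoices to [t].
Result: [sadokavapihat].

sadokavapihat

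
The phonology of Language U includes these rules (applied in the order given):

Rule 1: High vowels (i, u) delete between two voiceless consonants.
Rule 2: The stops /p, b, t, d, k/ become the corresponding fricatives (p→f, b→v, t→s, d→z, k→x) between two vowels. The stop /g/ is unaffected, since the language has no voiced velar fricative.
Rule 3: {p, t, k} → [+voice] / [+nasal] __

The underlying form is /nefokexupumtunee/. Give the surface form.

Rule 1 (high vowel syncope): /u/ is a high vowel flanked by voiceless consonants /x/ and /p/, so it deletes. /nefokexupumtunee/ → nefokexpumtunee.
Rule 2 (intervocalic spirantization): /k/ is a stop between vowels /o/ and /e/, so it spirantizes to the fricative [x]. /nefokexpumtunee/ → nefoxexpumtunee.
Rule 3 (post-nasal voicing): /t/ is a voiceless stop immediately after the nasal /m/, so it voices to [d]. /nefoxexpumtunee/ → nefoxexpumdunee.

nefoxexpumdunee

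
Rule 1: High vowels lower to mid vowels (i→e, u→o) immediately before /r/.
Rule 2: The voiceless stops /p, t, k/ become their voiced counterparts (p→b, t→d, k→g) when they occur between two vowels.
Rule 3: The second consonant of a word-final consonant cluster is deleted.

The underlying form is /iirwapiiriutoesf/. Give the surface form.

ierwabieriudoes

Rule 1 (pre-rhotic lowering): /i/ is a high vowel immediately before /r/, so it lowers to [e]. /i/ is a high vowel immediately before /r/, so it lowers to [e]. /iirwapiiriutoesf/ → ierwapieriutoesf.
Rule 2 (intervocalic voicing): /p/ is a voiceless stop between vowels /a/ and /i/, so it voices to [b]. /t/ is a voiceless stop between vowels /u/ and /o/, so it voices to [d]. /ierwapieriutoesf/ → ierwabieriudoesf.
Rule 3 (final cluster simplification): /f/ is the second consonant of a word-final cluster /sf/, so it deletes. /ierwabieriudoesf/ → ierwabieriudoes.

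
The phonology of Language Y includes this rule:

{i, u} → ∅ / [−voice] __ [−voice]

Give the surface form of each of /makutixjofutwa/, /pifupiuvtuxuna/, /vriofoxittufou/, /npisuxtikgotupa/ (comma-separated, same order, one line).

maktxjoftwa, pfpiuvtxuna, vriofoxttfou, npsxtkgotpa

/makutixjofutwa/: /u/ is a high vowel flanked by voiceless consonants /k/ and /t/, so it deletes. /i/ is a high vowel flanked by voiceless consonants /t/ and /x/, so it deletes. /u/ is a high vowel flanked by voiceless consonants /f/ and /t/, so it deletes. → [maktxjoftwa].
/pifupiuvtuxuna/: /i/ is a high vowel flanked by voiceless consonants /p/ and /f/, so it deletes. /u/ is a high vowel flanked by voiceless consonants /f/ and /p/, so it deletes. /u/ is a high vowel flanked by voiceless consonants /t/ and /x/, so it deletes. → [pfpiuvtxuna].
/vriofoxittufou/: /i/ is a high vowel flanked by voiceless consonants /x/ and /t/, so it deletes. /u/ is a high vowel flanked by voiceless consonants /t/ and /f/, so it deletes. → [vriofoxttfou].
/npisuxtikgotupa/: /i/ is a high vowel flanked by voiceless consonants /p/ and /s/, so it deletes. /u/ is a high vowel flanked by voiceless consonants /s/ and /x/, so it deletes. /i/ is a high vowel flanked by voiceless consonants /t/ and /k/, so it deletes. /u/ is a high vowel flanked by voiceless consonants /t/ and /p/, so it deletes. → [npsxtkgotpa].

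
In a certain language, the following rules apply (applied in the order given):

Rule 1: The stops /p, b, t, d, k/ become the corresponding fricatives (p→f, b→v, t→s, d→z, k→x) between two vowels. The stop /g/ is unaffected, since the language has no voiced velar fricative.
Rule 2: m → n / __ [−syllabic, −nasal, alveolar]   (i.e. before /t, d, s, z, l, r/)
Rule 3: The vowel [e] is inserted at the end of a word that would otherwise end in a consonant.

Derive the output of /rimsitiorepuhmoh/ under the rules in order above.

rinsisiorefuhmohe

Rule 1 (intervocalic spirantization): /t/ is a stop between vowels /i/ and /i/, so it spirantizes to the fricative [s]. /p/ is a stop between vowels /e/ and /u/, so it spirantizes to the fricative [f]. /rimsitiorepuhmoh/ → rimsisiorefuhmoh.
Rule 2 (nasal place assimilation): /m/ precedes the alveolar consonant /s/, so it assimilates in place to [n]. /rimsisiorefuhmoh/ → rinsisiorefuhmoh.
Rule 3 (final e-epenthesis): the form ends in the consonant /h/, so [e] is inserted word-finally. /rinsisiorefuhmoh/ → rinsisiorefuhmohe.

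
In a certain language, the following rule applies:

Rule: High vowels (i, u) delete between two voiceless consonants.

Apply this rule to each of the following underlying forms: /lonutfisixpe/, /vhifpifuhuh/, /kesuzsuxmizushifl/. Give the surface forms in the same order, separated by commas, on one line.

lonutfsxpe, vhfpfhh, kesuzsxmizushfl

/lonutfisixpe/: /i/ is a high vowel flanked by voiceless consonants /f/ and /s/, so it deletes. /i/ is a high vowel flanked by voiceless consonants /s/ and /x/, so it deletes. → [lonutfsxpe].
/vhifpifuhuh/: /i/ is a high vowel flanked by voiceless consonants /h/ and /f/, so it deletes. /i/ is a high vowel flanked by voiceless consonants /p/ and /f/, so it deletes. /u/ is a high vowel flanked by voiceless consonants /f/ and /h/, so it deletes. /u/ is a high vowel flanked by voiceless consonants /h/ and /h/, so it deletes. → [vhfpfhh].
/kesuzsuxmizushifl/: /u/ is a high vowel flanked by voiceless consonants /s/ and /x/, so it deletes. /i/ is a high vowel flanked by voiceless consonants /h/ and /f/, so it deletes. → [kesuzsxmizushfl].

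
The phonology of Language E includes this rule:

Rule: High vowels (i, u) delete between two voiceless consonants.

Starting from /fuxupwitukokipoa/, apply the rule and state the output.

fxpwitkokpoa

/u/ is a high vowel flanked by voiceless consonants /f/ and /x/, so it deletes.
/u/ is a high vowel flanked by voiceless consonants /x/ and /p/, so it deletes.
/u/ is a high vowel flanked by voiceless consonants /t/ and /k/, so it deletes.
/i/ is a high vowel flanked by voiceless consonants /k/ and /p/, so it deletes.
The other instance of /i/ does not occur in the required environment and remains unchanged.
Surface form: [fxpwitkokpoa].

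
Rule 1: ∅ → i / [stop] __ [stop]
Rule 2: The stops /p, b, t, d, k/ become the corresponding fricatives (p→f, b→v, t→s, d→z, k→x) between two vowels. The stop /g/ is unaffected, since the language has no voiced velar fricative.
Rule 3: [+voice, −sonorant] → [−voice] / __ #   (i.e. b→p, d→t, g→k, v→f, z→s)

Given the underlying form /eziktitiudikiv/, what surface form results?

ezixisisiuzixif

Rule 1 (stop-cluster i-epenthesis): /k/ and /t/ form a stop–stop cluster, so [i] is inserted between them. /eziktitiudikiv/ → ezikititiudikiv.
Rule 2 (intervocalic spirantization): /k/ is a stop between vowels /i/ and /i/, so it spirantizes to the fricative [x]. /t/ is a stop between vowels /i/ and /i/, so it spirantizes to the fricative [s]. /t/ is a stop between vowels /i/ and /i/, so it spirantizes to the fricative [s]. /d/ is a stop between vowels /u/ and /i/, so it spirantizes to the fricative [z]. /k/ is a stop between vowels /i/ and /i/, so it spirantizes to the fricative [x]. /ezikititiudikiv/ → ezixisisiuzixiv.
Rule 3 (final devoicing): /v/ is a voiced obstruent in word-final position, so it devoices to [f]. /ezixisisiuzixiv/ → ezixisisiuzixif.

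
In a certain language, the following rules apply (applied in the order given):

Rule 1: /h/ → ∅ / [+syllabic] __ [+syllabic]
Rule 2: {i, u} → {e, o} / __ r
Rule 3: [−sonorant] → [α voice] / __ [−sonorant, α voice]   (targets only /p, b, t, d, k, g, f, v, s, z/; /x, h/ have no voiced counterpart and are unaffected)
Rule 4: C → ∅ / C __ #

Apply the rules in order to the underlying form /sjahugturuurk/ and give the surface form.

sjauktoruor

Rule 1 (intervocalic h-deletion): /h/ occurs between vowels /a/ and /u/, so it deletes. /sjahugturuurk/ → sjaugturuurk.
Rule 2 (pre-rhotic lowering): /u/ is a high vowel immediately before /r/, so it lowers to [o]. /u/ is a high vowel immediately before /r/, so it lowers to [o]. /sjaugturuurk/ → sjaugtoruork.
Rule 3 (regressive voicing assimilation): /g/ precedes the voiceless obstruent /t/, so it devoices to [k] by assimilation. /sjaugtoruork/ → sjauktoruork.
Rule 4 (final cluster simplification): /k/ is the second consonant of a word-final cluster /rk/, so it deletes. /sjauktoruork/ → sjauktoruor.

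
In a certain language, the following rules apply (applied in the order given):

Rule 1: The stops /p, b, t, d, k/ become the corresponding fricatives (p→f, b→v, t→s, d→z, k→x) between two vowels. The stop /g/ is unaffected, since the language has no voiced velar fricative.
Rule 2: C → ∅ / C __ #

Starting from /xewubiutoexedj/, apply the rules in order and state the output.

xewuviusoexed

Rule 1 (intervocalic spirantization): /b/ is a stop between vowels /u/ and /i/, so it spirantizes to the fricative [v]. /t/ is a stop between vowels /u/ and /o/, so it spirantizes to the fricative [s]. /xewubiutoexedj/ → xewuviusoexedj.
Rule 2 (final cluster simplification): /j/ is the second consonant of a word-final cluster /dj/, so it deletes. /xewuviusoexedj/ → xewuviusoexed.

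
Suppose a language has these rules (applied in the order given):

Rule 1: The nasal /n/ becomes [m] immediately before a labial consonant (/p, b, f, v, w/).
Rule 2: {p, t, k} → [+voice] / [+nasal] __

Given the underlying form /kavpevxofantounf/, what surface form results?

Rule 1 (nasal place assimilation): /n/ precedes the labial consonant /f/, so it assimilates in place to [m]. /kavpevxofantounf/ → kavpevxofantoumf.
Rule 2 (post-nasal voicing): /t/ is a voiceless stop immediately after the nasal /n/, so it voices to [d]. /kavpevxofantoumf/ → kavpevxofandoumf.

kavpevxofandoumf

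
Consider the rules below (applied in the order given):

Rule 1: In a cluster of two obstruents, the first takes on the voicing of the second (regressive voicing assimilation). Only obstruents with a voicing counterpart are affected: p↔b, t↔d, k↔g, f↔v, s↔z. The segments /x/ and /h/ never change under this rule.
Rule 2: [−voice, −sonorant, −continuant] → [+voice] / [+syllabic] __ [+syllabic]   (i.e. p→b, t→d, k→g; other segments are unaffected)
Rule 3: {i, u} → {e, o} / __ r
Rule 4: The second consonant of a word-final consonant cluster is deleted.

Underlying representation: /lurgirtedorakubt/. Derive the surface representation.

Rule 1 (regressive voicing assimilation): /b/ precedes the voiceless obstruent /t/, so it devoices to [p] by assimilation. /lurgirtedorakubt/ → lurgirtedorakupt.
Rule 2 (intervocalic voicing): /k/ is a voiceless stop between vowels /a/ and /u/, so it voices to [g]. /lurgirtedorakupt/ → lurgirtedoragupt.
Rule 3 (pre-rhotic lowering): /u/ is a high vowel immediately before /r/, so it lowers to [o]. /i/ is a high vowel immediately before /r/, so it lowers to [e]. /lurgirtedoragupt/ → lorgertedoragupt.
Rule 4 (final cluster simplification): /t/ is the second consonant of a word-final cluster /pt/, so it deletes. /lorgertedoragupt/ → lorgertedoragup.

lorgertedoragup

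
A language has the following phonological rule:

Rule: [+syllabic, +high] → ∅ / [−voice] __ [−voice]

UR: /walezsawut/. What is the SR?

walezsawut

No segment of /walezsawut/ meets the structural description of the rule, so the form surfaces unchanged.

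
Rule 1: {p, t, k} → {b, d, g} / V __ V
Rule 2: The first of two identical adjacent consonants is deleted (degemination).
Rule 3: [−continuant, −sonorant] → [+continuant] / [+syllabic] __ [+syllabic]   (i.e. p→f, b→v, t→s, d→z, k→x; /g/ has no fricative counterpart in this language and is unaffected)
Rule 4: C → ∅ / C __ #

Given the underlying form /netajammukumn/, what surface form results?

Rule 1 (intervocalic voicing): /t/ is a voiceless stop between vowels /e/ and /a/, so it voices to [d]. /k/ is a voiceless stop between vowels /u/ and /u/, so it voices to [g]. /netajammukumn/ → nedajammugumn.
Rule 2 (degemination): /mm/ is a geminate; the first /m/ deletes. /nedajammugumn/ → nedajamugumn.
Rule 3 (intervocalic spirantization): /d/ is a stop between vowels /e/ and /a/, so it spirantizes to the fricative [z]. /nedajamugumn/ → nezajamugumn.
Rule 4 (final cluster simplification): /n/ is the second consonant of a word-final cluster /mn/, so it deletes. /nezajamugumn/ → nezajamugum.

nezajamugum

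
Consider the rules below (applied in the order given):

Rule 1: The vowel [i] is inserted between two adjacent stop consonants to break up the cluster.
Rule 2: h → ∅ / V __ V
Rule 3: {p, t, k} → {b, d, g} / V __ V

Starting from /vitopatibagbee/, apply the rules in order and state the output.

vidobadibagibee

Rule 1 (stop-cluster i-epenthesis): /g/ and /b/ form a stop–stop cluster, so [i] is inserted between them. /vitopatibagbee/ → vitopatibagibee.
Rule 2 (intervocalic h-deletion): no segment meets the environment; /vitopatibagibee/ is unchanged.
Rule 3 (intervocalic voicing): /t/ is a voiceless stop between vowels /i/ and /o/, so it voices to [d]. /p/ is a voiceless stop between vowels /o/ and /a/, so it voices to [b]. /t/ is a voiceless stop between vowels /a/ and /i/, so it voices to [d]. /vitopatibagibee/ → vidobadibagibee.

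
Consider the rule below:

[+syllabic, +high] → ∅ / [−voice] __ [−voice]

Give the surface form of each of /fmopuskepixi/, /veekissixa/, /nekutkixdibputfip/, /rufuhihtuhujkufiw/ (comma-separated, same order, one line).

fmopskepxi, veekssxa, nektkxdibptfp, rufhhthujkfiw

/fmopuskepixi/: /u/ is a high vowel flanked by voiceless consonants /p/ and /s/, so it deletes. /i/ is a high vowel flanked by voiceless consonants /p/ and /x/, so it deletes. → [fmopskepxi].
/veekissixa/: /i/ is a high vowel flanked by voiceless consonants /k/ and /s/, so it deletes. /i/ is a high vowel flanked by voiceless consonants /s/ and /x/, so it deletes. → [veekssxa].
/nekutkixdibputfip/: /u/ is a high vowel flanked by voiceless consonants /k/ and /t/, so it deletes. /i/ is a high vowel flanked by voiceless consonants /k/ and /x/, so it deletes. /u/ is a high vowel flanked by voiceless consonants /p/ and /t/, so it deletes. /i/ is a high vowel flanked by voiceless consonants /f/ and /p/, so it deletes. → [nektkxdibptfp].
/rufuhihtuhujkufiw/: /u/ is a high vowel flanked by voiceless consonants /f/ and /h/, so it deletes. /i/ is a high vowel flanked by voiceless consonants /h/ and /h/, so it deletes. /u/ is a high vowel flanked by voiceless consonants /t/ and /h/, so it deletes. /u/ is a high vowel flanked by voiceless consonants /k/ and /f/, so it deletes. → [rufhhthujkfiw].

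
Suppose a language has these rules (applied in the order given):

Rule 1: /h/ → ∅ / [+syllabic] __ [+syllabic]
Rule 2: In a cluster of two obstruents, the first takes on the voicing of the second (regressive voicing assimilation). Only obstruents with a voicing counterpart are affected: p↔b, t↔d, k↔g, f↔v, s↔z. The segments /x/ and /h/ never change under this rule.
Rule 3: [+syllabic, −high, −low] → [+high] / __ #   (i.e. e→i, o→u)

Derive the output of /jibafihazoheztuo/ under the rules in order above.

Rule 1 (intervocalic h-deletion): /h/ occurs between vowels /i/ and /a/, so it deletes. /h/ occurs between vowels /o/ and /e/, so it deletes. /jibafihazoheztuo/ → jibafiazoeztuo.
Rule 2 (regressive voicing assimilation): /z/ precedes the voiceless obstruent /t/, so it devoices to [s] by assimilation. /jibafiazoeztuo/ → jibafiazoestuo.
Rule 3 (final vowel raising): /o/ is a mid vowel in word-final position, so it raises to [u]. /jibafiazoestuo/ → jibafiazoestuu.

jibafiazoestuu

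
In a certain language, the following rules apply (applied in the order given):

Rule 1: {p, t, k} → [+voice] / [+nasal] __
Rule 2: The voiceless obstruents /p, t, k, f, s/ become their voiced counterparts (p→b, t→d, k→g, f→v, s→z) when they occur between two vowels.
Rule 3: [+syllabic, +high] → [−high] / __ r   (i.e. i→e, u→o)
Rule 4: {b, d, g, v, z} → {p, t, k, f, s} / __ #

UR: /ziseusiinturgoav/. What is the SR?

Rule 1 (post-nasal voicing): /t/ is a voiceless stop immediately after the nasal /n/, so it voices to [d]. /ziseusiinturgoav/ → ziseusiindurgoav.
Rule 2 (intervocalic voicing): /s/ is a voiceless obstruent between vowels /i/ and /e/, so it voices to [z]. /s/ is a voiceless obstruent between vowels /u/ and /i/, so it voices to [z]. /ziseusiindurgoav/ → zizeuziindurgoav.
Rule 3 (pre-rhotic lowering): /u/ is a high vowel immediately before /r/, so it lowers to [o]. /zizeuziindurgoav/ → zizeuziindorgoav.
Rule 4 (final devoicing): /v/ is a voiced obstruent in word-final position, so it devoices to [f]. /zizeuziindorgoav/ → zizeuziindorgoaf.

zizeuziindorgoaf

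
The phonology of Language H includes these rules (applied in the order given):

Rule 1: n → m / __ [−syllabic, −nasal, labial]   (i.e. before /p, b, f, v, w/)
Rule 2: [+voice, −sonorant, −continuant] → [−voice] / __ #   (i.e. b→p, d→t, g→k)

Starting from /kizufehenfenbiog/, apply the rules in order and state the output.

Rule 1 (nasal place assimilation): /n/ precedes the labial consonant /f/, so it assimilates in place to [m]. /n/ precedes the labial consonant /b/, so it assimilates in place to [m]. /kizufehenfenbiog/ → kizufehemfembiog.
Rule 2 (final devoicing): /g/ is a voiced stop in word-final position, so it devoices to [k]. /kizufehemfembiog/ → kizufehemfembiok.

kizufehemfembiok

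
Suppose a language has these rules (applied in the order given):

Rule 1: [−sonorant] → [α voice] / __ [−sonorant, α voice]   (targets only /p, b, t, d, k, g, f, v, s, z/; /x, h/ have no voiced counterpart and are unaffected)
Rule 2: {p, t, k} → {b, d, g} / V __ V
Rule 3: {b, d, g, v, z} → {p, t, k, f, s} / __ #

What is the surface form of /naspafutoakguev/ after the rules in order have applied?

Rule 1 (regressive voicing assimilation): /k/ precedes the voiced obstruent /g/, so it voices to [g] by assimilation. /naspafutoakguev/ → naspafutoagguev.
Rule 2 (intervocalic voicing): /t/ is a voiceless stop between vowels /u/ and /o/, so it voices to [d]. /naspafutoagguev/ → naspafudoagguev.
Rule 3 (final devoicing): /v/ is a voiced obstruent in word-final position, so it devoices to [f]. /naspafudoagguev/ → naspafudoagguef.

naspafudoagguef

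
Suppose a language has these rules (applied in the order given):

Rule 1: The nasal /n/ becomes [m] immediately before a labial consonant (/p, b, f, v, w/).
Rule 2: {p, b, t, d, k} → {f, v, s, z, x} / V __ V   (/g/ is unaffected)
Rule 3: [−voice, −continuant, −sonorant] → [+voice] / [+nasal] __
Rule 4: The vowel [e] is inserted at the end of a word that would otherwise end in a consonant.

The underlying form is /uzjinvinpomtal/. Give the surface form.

Rule 1 (nasal place assimilation): /n/ precedes the labial consonant /v/, so it assimilates in place to [m]. /n/ precedes the labial consonant /p/, so it assimilates in place to [m]. /uzjinvinpomtal/ → uzjimvimpomtal.
Rule 2 (intervocalic spirantization): no segment meets the environment; /uzjimvimpomtal/ is unchanged.
Rule 3 (post-nasal voicing): /p/ is a voiceless stop immediately after the nasal /m/, so it voices to [b]. /t/ is a voiceless stop immediately after the nasal /m/, so it voices to [d]. /uzjimvimpomtal/ → uzjimvimbomdal.
Rule 4 (final e-epenthesis): the form ends in the consonant /l/, so [e] is inserted word-finally. /uzjimvimbomdal/ → uzjimvimbomdale.

uzjimvimbomdale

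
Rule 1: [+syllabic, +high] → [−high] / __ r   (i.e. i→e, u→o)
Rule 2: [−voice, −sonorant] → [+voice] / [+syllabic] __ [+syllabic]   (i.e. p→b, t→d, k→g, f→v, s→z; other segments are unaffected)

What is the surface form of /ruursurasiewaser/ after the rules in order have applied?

ruorsoraziewazer

Rule 1 (pre-rhotic lowering): /u/ is a high vowel immediately before /r/, so it lowers to [o]. /u/ is a high vowel immediately before /r/, so it lowers to [o]. /ruursurasiewaser/ → ruorsorasiewaser.
Rule 2 (intervocalic voicing): /s/ is a voiceless obstruent between vowels /a/ and /i/, so it voices to [z]. /s/ is a voiceless obstruent between vowels /a/ and /e/, so it voices to [z]. /ruorsorasiewaser/ → ruorsoraziewazer.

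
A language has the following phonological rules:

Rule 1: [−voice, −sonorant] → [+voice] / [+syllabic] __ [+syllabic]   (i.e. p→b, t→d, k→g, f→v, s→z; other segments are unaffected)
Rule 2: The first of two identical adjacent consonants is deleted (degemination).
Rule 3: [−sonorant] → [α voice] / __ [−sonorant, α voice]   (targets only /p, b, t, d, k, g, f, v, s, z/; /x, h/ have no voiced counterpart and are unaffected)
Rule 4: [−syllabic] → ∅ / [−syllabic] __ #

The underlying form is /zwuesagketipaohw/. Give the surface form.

zwuezakkedibaoh

Rule 1 (intervocalic voicing): /s/ is a voiceless obstruent between vowels /e/ and /a/, so it voices to [z]. /t/ is a voiceless obstruent between vowels /e/ and /i/, so it voices to [d]. /p/ is a voiceless obstruent between vowels /i/ and /a/, so it voices to [b]. /zwuesagketipaohw/ → zwuezagkedibaohw.
Rule 2 (degemination): no segment meets the environment; /zwuezagkedibaohw/ is unchanged.
Rule 3 (regressive voicing assimilation): /g/ precedes the voiceless obstruent /k/, so it devoices to [k] by assimilation. /zwuezagkedibaohw/ → zwuezakkedibaohw.
Rule 4 (final cluster simplification): /w/ is the second consonant of a word-final cluster /hw/, so it deletes. /zwuezakkedibaohw/ → zwuezakkedibaoh.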